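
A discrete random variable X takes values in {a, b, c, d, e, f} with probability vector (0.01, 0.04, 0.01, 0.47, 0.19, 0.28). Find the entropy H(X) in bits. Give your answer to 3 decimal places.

H(X) = −Σ p·log₂ p.
  −(0.01)·log₂(0.01) = 0.0664
  −(0.04)·log₂(0.04) = 0.1858
  −(0.01)·log₂(0.01) = 0.0664
  −(0.47)·log₂(0.47) = 0.5120
  −(0.19)·log₂(0.19) = 0.4552
  −(0.28)·log₂(0.28) = 0.5142
Sum: 0.0664 + 0.1858 + 0.0664 + 0.5120 + 0.4552 + 0.5142 = 1.800 bits.

1.800 bits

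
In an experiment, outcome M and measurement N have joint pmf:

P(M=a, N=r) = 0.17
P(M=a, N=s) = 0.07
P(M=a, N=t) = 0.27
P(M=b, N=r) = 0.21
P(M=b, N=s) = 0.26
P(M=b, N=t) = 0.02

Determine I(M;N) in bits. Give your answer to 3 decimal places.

0.272 bits

Marginals: p(M) = (0.5100, 0.4900), p(N) = (0.3800, 0.3300, 0.2900).
I(M;N) = Σ p(x,y)·log₂[p(x,y)/(p(x)p(y))].
  (a,r): 0.17·log₂(0.8772) = -0.0321
  (a,s): 0.07·log₂(0.4159) = -0.0886
  (a,t): 0.27·log₂(1.8256) = 0.2345
  (b,r): 0.21·log₂(1.1278) = 0.0364
  (b,s): 0.26·log₂(1.6079) = 0.1781
  (b,t): 0.02·log₂(0.1407) = -0.0566
Sum = 0.272 bits.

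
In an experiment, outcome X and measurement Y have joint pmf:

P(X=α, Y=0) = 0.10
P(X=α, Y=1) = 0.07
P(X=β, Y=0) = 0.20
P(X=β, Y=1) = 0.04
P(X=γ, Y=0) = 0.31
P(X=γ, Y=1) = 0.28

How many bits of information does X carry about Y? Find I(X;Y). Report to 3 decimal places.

0.054 bits

Marginals: p(X) = (0.1700, 0.2400, 0.5900), p(Y) = (0.6100, 0.3900).
I(X;Y) = H(X) + H(Y) − H(X,Y).
H(X) = 1.3778, H(Y) = 0.9648, H(X,Y) = 2.2889.
I(X;Y) = 1.3778 + 0.9648 − 2.2889 = 0.054 bits.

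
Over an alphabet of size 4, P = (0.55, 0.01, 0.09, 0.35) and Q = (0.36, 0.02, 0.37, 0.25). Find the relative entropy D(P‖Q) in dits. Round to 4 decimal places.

D(P‖Q) = Σ p·log₁₀(p/q).
  0.55·log₁₀(0.55/0.36) = 0.10123
  0.01·log₁₀(0.01/0.02) = -0.00301
  0.09·log₁₀(0.09/0.37) = -0.05526
  0.35·log₁₀(0.35/0.25) = 0.05114
D(P‖Q) = 0.0941 dits.

0.0941 dits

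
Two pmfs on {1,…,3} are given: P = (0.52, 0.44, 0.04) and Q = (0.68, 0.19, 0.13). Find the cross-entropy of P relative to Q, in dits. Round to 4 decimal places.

0.4399 dits

H(P,Q) = −Σ p·log₁₀ q.
  −0.52·log₁₀(0.68) = 0.08710
  −0.44·log₁₀(0.19) = 0.31735
  −0.04·log₁₀(0.13) = 0.03544
H(P,Q) = 0.4399 dits.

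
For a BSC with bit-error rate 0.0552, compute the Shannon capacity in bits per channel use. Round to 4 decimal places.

Binary symmetric channel: C = 1 − h₂(ε) where h₂ is the binary entropy function.
h₂(0.0552) = −0.0552·log₂0.0552 − 0.9448·log₂0.9448 = 0.3081.
C = 1 − 0.3081 = 0.6919 bits per channel use.

0.6919 bits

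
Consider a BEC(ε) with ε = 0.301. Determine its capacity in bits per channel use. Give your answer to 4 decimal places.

0.6990 bits

Binary erasure channel: capacity C = 1 − ε.
C = 1 − 0.301 = 0.6990 bits per channel use.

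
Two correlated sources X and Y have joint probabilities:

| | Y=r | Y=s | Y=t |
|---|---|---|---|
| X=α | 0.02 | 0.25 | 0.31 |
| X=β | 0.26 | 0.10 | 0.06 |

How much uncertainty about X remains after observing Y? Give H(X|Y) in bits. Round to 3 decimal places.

Marginals: p(X) = (0.5800, 0.4200), p(Y) = (0.2800, 0.3500, 0.3700).
H(X|Y) = Σ p(Y) · H(X|Y=·).
  Y=r: p=0.2800, H(X|Y=r) = 0.3712
  Y=s: p=0.3500, H(X|Y=s) = 0.8631
  Y=t: p=0.3700, H(X|Y=t) = 0.6395
Weighted sum = 0.643 bits.

0.643 bits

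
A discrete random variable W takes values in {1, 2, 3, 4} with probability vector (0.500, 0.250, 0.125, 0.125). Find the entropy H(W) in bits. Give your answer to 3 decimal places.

1.750 bits

H(W) = −Σ p·log₂ p.
  −(0.500)·log₂(0.500) = 0.5000
  −(0.250)·log₂(0.250) = 0.5000
  −(0.125)·log₂(0.125) = 0.3750
  −(0.125)·log₂(0.125) = 0.3750
Sum: 0.5000 + 0.5000 + 0.3750 + 0.3750 = 1.750 bits.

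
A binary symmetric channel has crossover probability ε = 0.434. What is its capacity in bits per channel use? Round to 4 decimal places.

Binary symmetric channel: C = 1 − h₂(ε) where h₂ is the binary entropy function.
h₂(0.434) = −0.434·log₂0.434 − 0.566·log₂0.566 = 0.9874.
C = 1 − 0.9874 = 0.0126 bits per channel use.

0.0126 bits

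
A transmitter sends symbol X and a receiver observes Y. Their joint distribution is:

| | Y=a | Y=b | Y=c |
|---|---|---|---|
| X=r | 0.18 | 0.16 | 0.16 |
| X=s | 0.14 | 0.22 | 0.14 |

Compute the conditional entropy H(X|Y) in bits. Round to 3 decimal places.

0.989 bits

Chain rule: H(X|Y) = H(X,Y) − H(Y).
Marginals: p(X) = (0.5000, 0.5000), p(Y) = (0.3200, 0.3800, 0.3000).
H(X,Y) = 2.5661 bits; H(Y) = 1.5776 bits.
H(X|Y) = 2.5661 − 1.5776 = 0.989 bits.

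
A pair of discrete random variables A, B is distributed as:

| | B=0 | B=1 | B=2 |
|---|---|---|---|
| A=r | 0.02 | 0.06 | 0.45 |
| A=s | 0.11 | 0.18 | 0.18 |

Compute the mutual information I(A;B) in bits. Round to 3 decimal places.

Marginals: p(A) = (0.5300, 0.4700), p(B) = (0.1300, 0.2400, 0.6300).
I(A;B) = Σ p(x,y)·log₂[p(x,y)/(p(x)p(y))].
  (r,0): 0.02·log₂(0.2903) = -0.0357
  (r,1): 0.06·log₂(0.4717) = -0.0650
  (r,2): 0.45·log₂(1.3477) = 0.1937
  (s,0): 0.11·log₂(1.8003) = 0.0933
  (s,1): 0.18·log₂(1.5957) = 0.1214
  (s,2): 0.18·log₂(0.6079) = -0.1293
Sum = 0.178 bits.

0.178 bits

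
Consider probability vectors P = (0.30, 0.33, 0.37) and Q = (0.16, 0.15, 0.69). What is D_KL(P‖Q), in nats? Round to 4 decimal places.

0.2182 nats

D(P‖Q) = Σ p·ln(p/q).
  0.30·ln(0.30/0.16) = 0.18858
  0.33·ln(0.33/0.15) = 0.26019
  0.37·ln(0.37/0.69) = -0.23058
D(P‖Q) = 0.2182 nats.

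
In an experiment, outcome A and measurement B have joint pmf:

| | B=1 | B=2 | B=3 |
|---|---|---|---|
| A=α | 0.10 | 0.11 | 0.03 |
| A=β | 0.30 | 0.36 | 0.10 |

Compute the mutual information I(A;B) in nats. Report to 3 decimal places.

Marginals: p(A) = (0.2400, 0.7600), p(B) = (0.4000, 0.4700, 0.1300).
I(A;B) = H(A) + H(B) − H(A,B).
H(A) = 0.5511, H(B) = 0.9866, H(A,B) = 1.5375.
I(A;B) = 0.5511 + 0.9866 − 1.5375 = 0.000 nats.

0.000 nats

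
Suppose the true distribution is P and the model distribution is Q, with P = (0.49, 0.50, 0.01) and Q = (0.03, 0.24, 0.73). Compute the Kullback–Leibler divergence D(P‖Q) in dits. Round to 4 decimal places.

D(P‖Q) = Σ p·log₁₀(p/q).
  0.49·log₁₀(0.49/0.03) = 0.59441
  0.50·log₁₀(0.50/0.24) = 0.15938
  0.01·log₁₀(0.01/0.73) = -0.01863
D(P‖Q) = 0.7352 dits.

0.7352 dits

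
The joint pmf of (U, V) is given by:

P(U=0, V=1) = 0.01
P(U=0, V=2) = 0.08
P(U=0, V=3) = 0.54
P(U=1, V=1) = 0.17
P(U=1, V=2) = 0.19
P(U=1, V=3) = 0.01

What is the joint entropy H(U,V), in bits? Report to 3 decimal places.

H(U,V) = −Σ p(x,y)·log₂ p(x,y) over all 6 cells.
  cell (0,1): −0.01·log₂0.01 = 0.0664
  cell (0,2): −0.08·log₂0.08 = 0.2915
  cell (0,3): −0.54·log₂0.54 = 0.4800
  cell (1,1): −0.17·log₂0.17 = 0.4346
  cell (1,2): −0.19·log₂0.19 = 0.4552
  cell (1,3): −0.01·log₂0.01 = 0.0664
Sum = 1.794 bits.

1.794 bits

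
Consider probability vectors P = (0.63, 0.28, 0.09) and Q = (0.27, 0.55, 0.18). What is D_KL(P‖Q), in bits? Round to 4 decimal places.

0.4074 bits

D(P‖Q) = Σ p·log₂(p/q).
  0.63·log₂(0.63/0.27) = 0.77011
  0.28·log₂(0.28/0.55) = -0.27272
  0.09·log₂(0.09/0.18) = -0.09000
D(P‖Q) = 0.4074 bits.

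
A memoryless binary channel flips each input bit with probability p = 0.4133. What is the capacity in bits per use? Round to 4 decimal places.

Binary symmetric channel: C = 1 − h₂(ε) where h₂ is the binary entropy function.
h₂(0.4133) = −0.4133·log₂0.4133 − 0.5867·log₂0.5867 = 0.9782.
C = 1 − 0.9782 = 0.0218 bits per channel use.

0.0218 bits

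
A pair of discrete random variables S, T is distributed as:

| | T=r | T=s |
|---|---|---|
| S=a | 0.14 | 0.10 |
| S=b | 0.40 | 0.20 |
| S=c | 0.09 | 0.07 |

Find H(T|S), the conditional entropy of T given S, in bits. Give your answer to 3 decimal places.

Marginals: p(S) = (0.2400, 0.6000, 0.1600), p(T) = (0.6300, 0.3700).
H(T|S) = Σ p(S) · H(T|S=·).
  S=a: p=0.2400, H(T|S=a) = 0.9799
  S=b: p=0.6000, H(T|S=b) = 0.9183
  S=c: p=0.1600, H(T|S=c) = 0.9887
Weighted sum = 0.944 bits.

0.944 bits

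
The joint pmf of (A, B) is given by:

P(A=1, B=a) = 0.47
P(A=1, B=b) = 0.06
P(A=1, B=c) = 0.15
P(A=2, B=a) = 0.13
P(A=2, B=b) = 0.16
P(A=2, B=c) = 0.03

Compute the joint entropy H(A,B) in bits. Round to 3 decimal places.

2.123 bits

H(A,B) = −Σ p(x,y)·log₂ p(x,y) over all 6 cells.
  cell (1,a): −0.47·log₂0.47 = 0.5120
  cell (1,b): −0.06·log₂0.06 = 0.2435
  cell (1,c): −0.15·log₂0.15 = 0.4105
  cell (2,a): −0.13·log₂0.13 = 0.3826
  cell (2,b): −0.16·log₂0.16 = 0.4230
  cell (2,c): −0.03·log₂0.03 = 0.1518
Sum = 2.123 bits.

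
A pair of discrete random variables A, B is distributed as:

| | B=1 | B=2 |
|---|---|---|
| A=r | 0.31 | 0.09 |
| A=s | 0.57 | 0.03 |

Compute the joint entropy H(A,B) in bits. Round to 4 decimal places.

1.4505 bits

H(A,B) = −Σ p(x,y)·log₂ p(x,y) over all 4 cells.
  cell (r,1): −0.31·log₂0.31 = 0.52379
  cell (r,2): −0.09·log₂0.09 = 0.31265
  cell (s,1): −0.57·log₂0.57 = 0.46225
  cell (s,2): −0.03·log₂0.03 = 0.15177
Sum = 1.4505 bits.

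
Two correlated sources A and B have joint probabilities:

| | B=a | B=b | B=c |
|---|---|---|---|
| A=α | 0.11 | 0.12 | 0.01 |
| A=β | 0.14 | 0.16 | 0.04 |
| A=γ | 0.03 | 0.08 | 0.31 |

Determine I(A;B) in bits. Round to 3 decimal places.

Marginals: p(A) = (0.2400, 0.3400, 0.4200), p(B) = (0.2800, 0.3600, 0.3600).
I(A;B) = H(A) + H(B) − H(A,B).
H(A) = 1.5490, H(B) = 1.5755, H(A,B) = 2.7567.
I(A;B) = 1.5490 + 1.5755 − 2.7567 = 0.368 bits.

0.368 bits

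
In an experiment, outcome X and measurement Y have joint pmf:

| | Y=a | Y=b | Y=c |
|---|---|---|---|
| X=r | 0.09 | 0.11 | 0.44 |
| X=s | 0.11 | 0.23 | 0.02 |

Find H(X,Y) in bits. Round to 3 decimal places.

2.135 bits

H(X,Y) = −Σ p(x,y)·log₂ p(x,y) over all 6 cells.
  cell (r,a): −0.09·log₂0.09 = 0.3127
  cell (r,b): −0.11·log₂0.11 = 0.3503
  cell (r,c): −0.44·log₂0.44 = 0.5211
  cell (s,a): −0.11·log₂0.11 = 0.3503
  cell (s,b): −0.23·log₂0.23 = 0.4877
  cell (s,c): −0.02·log₂0.02 = 0.1129
Sum = 2.135 bits.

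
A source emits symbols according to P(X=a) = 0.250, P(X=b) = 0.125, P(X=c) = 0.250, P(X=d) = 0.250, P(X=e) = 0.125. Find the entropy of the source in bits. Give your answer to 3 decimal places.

H(X) = −Σ p·log₂ p.
  −(0.250)·log₂(0.250) = 0.5000
  −(0.125)·log₂(0.125) = 0.3750
  −(0.250)·log₂(0.250) = 0.5000
  −(0.250)·log₂(0.250) = 0.5000
  −(0.125)·log₂(0.125) = 0.3750
Sum: 0.5000 + 0.3750 + 0.5000 + 0.5000 + 0.3750 = 2.250 bits.

2.250 bits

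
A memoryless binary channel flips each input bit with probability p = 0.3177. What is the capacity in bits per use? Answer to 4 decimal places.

0.0981 bits

Binary symmetric channel: C = 1 − h₂(ε) where h₂ is the binary entropy function.
h₂(0.3177) = −0.3177·log₂0.3177 − 0.6823·log₂0.6823 = 0.9019.
C = 1 − 0.9019 = 0.0981 bits per channel use.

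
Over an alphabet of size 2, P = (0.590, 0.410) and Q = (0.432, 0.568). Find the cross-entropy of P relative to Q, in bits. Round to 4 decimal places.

1.0490 bits

H(P,Q) = −Σ p·log₂ q.
  −0.590·log₂(0.432) = 0.71443
  −0.410·log₂(0.568) = 0.33458
H(P,Q) = 1.0490 bits.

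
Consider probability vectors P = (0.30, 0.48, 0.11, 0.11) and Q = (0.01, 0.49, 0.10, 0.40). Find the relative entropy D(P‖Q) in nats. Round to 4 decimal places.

D(P‖Q) = Σ p·ln(p/q).
  0.30·ln(0.30/0.01) = 1.02036
  0.48·ln(0.48/0.49) = -0.00990
  0.11·ln(0.11/0.10) = 0.01048
  0.11·ln(0.11/0.40) = -0.14201
D(P‖Q) = 0.8789 nats.

0.8789 nats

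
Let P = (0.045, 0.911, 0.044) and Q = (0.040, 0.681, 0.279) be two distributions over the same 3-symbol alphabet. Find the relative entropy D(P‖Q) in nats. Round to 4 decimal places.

D(P‖Q) = Σ p·ln(p/q).
  0.045·ln(0.045/0.040) = 0.00530
  0.911·ln(0.911/0.681) = 0.26508
  0.044·ln(0.044/0.279) = -0.08127
D(P‖Q) = 0.1891 nats.

0.1891 nats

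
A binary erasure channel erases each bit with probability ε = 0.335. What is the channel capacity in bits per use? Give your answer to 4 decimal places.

0.6650 bits

Binary erasure channel: capacity C = 1 − ε.
C = 1 − 0.335 = 0.6650 bits per channel use.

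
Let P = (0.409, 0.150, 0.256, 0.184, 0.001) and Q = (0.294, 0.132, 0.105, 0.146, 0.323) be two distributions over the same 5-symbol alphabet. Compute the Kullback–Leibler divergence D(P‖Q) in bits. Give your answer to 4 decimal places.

D(P‖Q) = Σ p·log₂(p/q).
  0.409·log₂(0.409/0.294) = 0.19480
  0.150·log₂(0.150/0.132) = 0.02766
  0.256·log₂(0.256/0.105) = 0.32915
  0.184·log₂(0.184/0.146) = 0.06141
  0.001·log₂(0.001/0.323) = -0.00834
D(P‖Q) = 0.6047 bits.

0.6047 bits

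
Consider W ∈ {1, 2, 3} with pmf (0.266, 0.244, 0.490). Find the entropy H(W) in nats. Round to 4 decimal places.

H(W) = −Σ p·ln p.
  −(0.266)·ln(0.266) = 0.35225
  −(0.244)·ln(0.244) = 0.34418
  −(0.490)·ln(0.490) = 0.34954
Sum: 0.35225 + 0.34418 + 0.34954 = 1.0460 nats.

1.0460 nats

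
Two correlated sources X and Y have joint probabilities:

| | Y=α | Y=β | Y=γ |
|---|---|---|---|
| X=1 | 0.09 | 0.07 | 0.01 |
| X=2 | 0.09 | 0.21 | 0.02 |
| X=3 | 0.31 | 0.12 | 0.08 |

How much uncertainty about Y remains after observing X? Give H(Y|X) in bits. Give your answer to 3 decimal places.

Marginals: p(X) = (0.1700, 0.3200, 0.5100), p(Y) = (0.4900, 0.4000, 0.1100).
H(Y|X) = Σ p(X) · H(Y|X=·).
  X=1: p=0.1700, H(Y|X=1) = 1.2533
  X=2: p=0.3200, H(Y|X=2) = 1.1635
  X=3: p=0.5100, H(Y|X=3) = 1.3469
Weighted sum = 1.272 bits.

1.272 bits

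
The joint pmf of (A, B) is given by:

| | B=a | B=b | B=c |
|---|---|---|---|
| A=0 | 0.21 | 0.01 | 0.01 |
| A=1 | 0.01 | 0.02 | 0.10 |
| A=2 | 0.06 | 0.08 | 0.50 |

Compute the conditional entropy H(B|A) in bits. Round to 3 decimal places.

Marginals: p(A) = (0.2300, 0.1300, 0.6400), p(B) = (0.2800, 0.1100, 0.6100).
H(B|A) = Σ p(A) · H(B|A=·).
  A=0: p=0.2300, H(B|A=0) = 0.5132
  A=1: p=0.1300, H(B|A=1) = 0.9913
  A=2: p=0.6400, H(B|A=2) = 0.9734
Weighted sum = 0.870 bits.

0.870 bits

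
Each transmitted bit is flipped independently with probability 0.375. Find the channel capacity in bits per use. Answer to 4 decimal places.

Binary symmetric channel: C = 1 − h₂(ε) where h₂ is the binary entropy function.
h₂(0.375) = −0.375·log₂0.375 − 0.625·log₂0.625 = 0.9544.
C = 1 − 0.9544 = 0.0456 bits per channel use.

0.0456 bits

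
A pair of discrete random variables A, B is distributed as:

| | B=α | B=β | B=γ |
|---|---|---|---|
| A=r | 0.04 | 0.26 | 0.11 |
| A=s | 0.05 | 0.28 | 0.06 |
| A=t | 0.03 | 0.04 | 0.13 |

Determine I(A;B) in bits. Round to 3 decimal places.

0.130 bits

Marginals: p(A) = (0.4100, 0.3900, 0.2000), p(B) = (0.1200, 0.5800, 0.3000).
I(A;B) = H(A) + H(B) − H(A,B).
H(A) = 1.5216, H(B) = 1.3440, H(A,B) = 2.7353.
I(A;B) = 1.5216 + 1.3440 − 2.7353 = 0.130 bits.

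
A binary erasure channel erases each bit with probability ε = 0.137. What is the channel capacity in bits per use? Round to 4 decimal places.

Binary erasure channel: capacity C = 1 − ε.
C = 1 − 0.137 = 0.8630 bits per channel use.

0.8630 bits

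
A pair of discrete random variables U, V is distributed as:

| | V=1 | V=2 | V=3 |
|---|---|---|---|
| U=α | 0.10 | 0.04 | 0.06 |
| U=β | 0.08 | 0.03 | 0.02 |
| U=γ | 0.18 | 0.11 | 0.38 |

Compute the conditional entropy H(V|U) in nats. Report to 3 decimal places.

Chain rule: H(V|U) = H(U,V) − H(U).
Marginals: p(U) = (0.2000, 0.1300, 0.6700), p(V) = (0.3600, 0.1800, 0.4600).
H(U,V) = 1.8325 nats; H(U) = 0.8554 nats.
H(V|U) = 1.8325 − 0.8554 = 0.977 nats.

0.977 nats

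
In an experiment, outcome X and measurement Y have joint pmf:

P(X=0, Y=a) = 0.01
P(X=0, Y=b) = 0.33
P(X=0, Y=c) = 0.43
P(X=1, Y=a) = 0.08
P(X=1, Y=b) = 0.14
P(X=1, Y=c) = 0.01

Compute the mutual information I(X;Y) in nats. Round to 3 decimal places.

Marginals: p(X) = (0.7700, 0.2300), p(Y) = (0.0900, 0.4700, 0.4400).
I(X;Y) = Σ p(x,y)·ln[p(x,y)/(p(x)p(y))].
  (0,a): 0.01·ln(0.1443) = -0.0194
  (0,b): 0.33·ln(0.9119) = -0.0305
  (0,c): 0.43·ln(1.2692) = 0.1025
  (1,a): 0.08·ln(3.8647) = 0.1082
  (1,b): 0.14·ln(1.2951) = 0.0362
  (1,c): 0.01·ln(0.0988) = -0.0231
Sum = 0.174 nats.

0.174 nats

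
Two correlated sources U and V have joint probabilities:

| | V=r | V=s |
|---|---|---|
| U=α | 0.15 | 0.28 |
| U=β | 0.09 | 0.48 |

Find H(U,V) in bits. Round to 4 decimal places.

1.7457 bits

H(U,V) = −Σ p(x,y)·log₂ p(x,y) over all 4 cells.
  cell (α,r): −0.15·log₂0.15 = 0.41054
  cell (α,s): −0.28·log₂0.28 = 0.51422
  cell (β,r): −0.09·log₂0.09 = 0.31265
  cell (β,s): −0.48·log₂0.48 = 0.50827
Sum = 1.7457 bits.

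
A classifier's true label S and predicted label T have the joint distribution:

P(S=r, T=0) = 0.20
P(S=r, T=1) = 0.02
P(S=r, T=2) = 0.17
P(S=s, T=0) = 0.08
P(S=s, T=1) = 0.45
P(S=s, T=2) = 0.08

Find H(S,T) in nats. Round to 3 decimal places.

1.465 nats

H(S,T) = −Σ p(x,y)·ln p(x,y) over all 6 cells.
  cell (r,0): −0.20·ln0.20 = 0.3219
  cell (r,1): −0.02·ln0.02 = 0.0782
  cell (r,2): −0.17·ln0.17 = 0.3012
  cell (s,0): −0.08·ln0.08 = 0.2021
  cell (s,1): −0.45·ln0.45 = 0.3593
  cell (s,2): −0.08·ln0.08 = 0.2021
Sum = 1.465 nats.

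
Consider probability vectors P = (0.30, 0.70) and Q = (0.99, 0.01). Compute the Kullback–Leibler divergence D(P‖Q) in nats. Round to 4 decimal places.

2.6158 nats

D(P‖Q) = Σ p·ln(p/q).
  0.30·ln(0.30/0.99) = -0.35818
  0.70·ln(0.70/0.01) = 2.97395
D(P‖Q) = 2.6158 nats.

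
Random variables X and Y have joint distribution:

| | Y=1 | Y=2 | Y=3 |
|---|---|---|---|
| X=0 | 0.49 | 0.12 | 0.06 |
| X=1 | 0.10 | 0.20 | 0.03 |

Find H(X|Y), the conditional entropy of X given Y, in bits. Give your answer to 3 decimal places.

0.775 bits

Marginals: p(X) = (0.6700, 0.3300), p(Y) = (0.5900, 0.3200, 0.0900).
H(X|Y) = Σ p(Y) · H(X|Y=·).
  Y=1: p=0.5900, H(X|Y=1) = 0.6565
  Y=2: p=0.3200, H(X|Y=2) = 0.9544
  Y=3: p=0.0900, H(X|Y=3) = 0.9183
Weighted sum = 0.775 bits.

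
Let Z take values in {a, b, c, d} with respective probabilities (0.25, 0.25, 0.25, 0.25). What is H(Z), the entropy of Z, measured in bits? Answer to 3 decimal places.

2.000 bits

H(Z) = −Σ p·log₂ p.
  −(0.25)·log₂(0.25) = 0.5000
  −(0.25)·log₂(0.25) = 0.5000
  −(0.25)·log₂(0.25) = 0.5000
  −(0.25)·log₂(0.25) = 0.5000
Sum: 0.5000 + 0.5000 + 0.5000 + 0.5000 = 2.000 bits.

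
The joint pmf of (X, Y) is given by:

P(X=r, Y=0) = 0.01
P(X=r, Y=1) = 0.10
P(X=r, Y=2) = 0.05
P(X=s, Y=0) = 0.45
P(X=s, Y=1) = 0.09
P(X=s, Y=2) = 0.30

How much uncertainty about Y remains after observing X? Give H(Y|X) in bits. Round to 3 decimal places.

Chain rule: H(Y|X) = H(X,Y) − H(X).
Marginals: p(X) = (0.1600, 0.8400), p(Y) = (0.4600, 0.1900, 0.3500).
H(X,Y) = 1.9669 bits; H(X) = 0.6343 bits.
H(Y|X) = 1.9669 − 0.6343 = 1.333 bits.

1.333 bits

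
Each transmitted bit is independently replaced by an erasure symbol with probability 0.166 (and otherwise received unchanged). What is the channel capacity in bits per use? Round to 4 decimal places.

0.8340 bits

Binary erasure channel: capacity C = 1 − ε.
C = 1 − 0.166 = 0.8340 bits per channel use.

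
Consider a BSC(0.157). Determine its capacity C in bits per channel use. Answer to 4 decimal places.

0.3729 bits

Binary symmetric channel: C = 1 − h₂(ε) where h₂ is the binary entropy function.
h₂(0.157) = −0.157·log₂0.157 − 0.843·log₂0.843 = 0.6271.
C = 1 − 0.6271 = 0.3729 bits per channel use.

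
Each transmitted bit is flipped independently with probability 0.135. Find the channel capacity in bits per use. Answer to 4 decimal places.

0.4290 bits

Binary symmetric channel: C = 1 − h₂(ε) where h₂ is the binary entropy function.
h₂(0.135) = −0.135·log₂0.135 − 0.865·log₂0.865 = 0.5710.
C = 1 − 0.5710 = 0.4290 bits per channel use.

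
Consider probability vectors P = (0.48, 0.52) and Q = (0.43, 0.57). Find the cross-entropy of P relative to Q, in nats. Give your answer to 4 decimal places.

H(P,Q) = −Σ p·ln q.
  −0.48·ln(0.43) = 0.40511
  −0.52·ln(0.57) = 0.29230
H(P,Q) = 0.6974 nats.

0.6974 nats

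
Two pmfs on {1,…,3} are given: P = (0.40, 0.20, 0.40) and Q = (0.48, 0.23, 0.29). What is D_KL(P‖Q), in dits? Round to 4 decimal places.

D(P‖Q) = Σ p·log₁₀(p/q).
  0.40·log₁₀(0.40/0.48) = -0.03167
  0.20·log₁₀(0.20/0.23) = -0.01214
  0.40·log₁₀(0.40/0.29) = 0.05586
D(P‖Q) = 0.0121 dits.

0.0121 dits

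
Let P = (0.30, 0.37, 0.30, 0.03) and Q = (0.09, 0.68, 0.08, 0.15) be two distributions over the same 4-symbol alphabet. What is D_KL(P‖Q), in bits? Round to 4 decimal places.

0.6986 bits

D(P‖Q) = Σ p·log₂(p/q).
  0.30·log₂(0.30/0.09) = 0.52109
  0.37·log₂(0.37/0.68) = -0.32486
  0.30·log₂(0.30/0.08) = 0.57207
  0.03·log₂(0.03/0.15) = -0.06966
D(P‖Q) = 0.6986 bits.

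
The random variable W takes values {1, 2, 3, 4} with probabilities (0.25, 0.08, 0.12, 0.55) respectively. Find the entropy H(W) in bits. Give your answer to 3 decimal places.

H(W) = −Σ p·log₂ p.
  −(0.25)·log₂(0.25) = 0.5000
  −(0.08)·log₂(0.08) = 0.2915
  −(0.12)·log₂(0.12) = 0.3671
  −(0.55)·log₂(0.55) = 0.4744
Sum: 0.5000 + 0.2915 + 0.3671 + 0.4744 = 1.633 bits.

1.633 bits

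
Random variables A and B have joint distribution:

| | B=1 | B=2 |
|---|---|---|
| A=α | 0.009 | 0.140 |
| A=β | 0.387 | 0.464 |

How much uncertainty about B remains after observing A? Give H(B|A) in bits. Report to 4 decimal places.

Chain rule: H(B|A) = H(A,B) − H(A).
Marginals: p(A) = (0.1490, 0.8510), p(B) = (0.3960, 0.6040).
H(A,B) = 1.5023 bits; H(A) = 0.6073 bits.
H(B|A) = 1.5023 − 0.6073 = 0.8950 bits.

0.8950 bits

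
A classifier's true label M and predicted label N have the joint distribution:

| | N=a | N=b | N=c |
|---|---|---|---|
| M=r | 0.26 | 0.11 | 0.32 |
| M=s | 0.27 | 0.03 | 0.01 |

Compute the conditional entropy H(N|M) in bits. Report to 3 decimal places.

1.217 bits

Marginals: p(M) = (0.6900, 0.3100), p(N) = (0.5300, 0.1400, 0.3300).
H(N|M) = Σ p(M) · H(N|M=·).
  M=r: p=0.6900, H(N|M=r) = 1.4670
  M=s: p=0.3100, H(N|M=s) = 0.6595
Weighted sum = 1.217 bits.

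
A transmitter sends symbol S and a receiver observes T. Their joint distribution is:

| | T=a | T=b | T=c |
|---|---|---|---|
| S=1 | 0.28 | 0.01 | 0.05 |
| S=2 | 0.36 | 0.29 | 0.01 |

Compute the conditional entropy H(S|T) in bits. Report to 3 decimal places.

0.735 bits

Chain rule: H(S|T) = H(S,T) − H(T).
Marginals: p(S) = (0.3400, 0.6600), p(T) = (0.6400, 0.3000, 0.0600).
H(S,T) = 1.9117 bits; H(T) = 1.1767 bits.
H(S|T) = 1.9117 − 1.1767 = 0.735 bits.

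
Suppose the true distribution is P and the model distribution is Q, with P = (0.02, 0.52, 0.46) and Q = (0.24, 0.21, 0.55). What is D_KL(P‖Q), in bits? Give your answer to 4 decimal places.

D(P‖Q) = Σ p·log₂(p/q).
  0.02·log₂(0.02/0.24) = -0.07170
  0.52·log₂(0.52/0.21) = 0.68022
  0.46·log₂(0.46/0.55) = -0.11859
D(P‖Q) = 0.4899 bits.

0.4899 bits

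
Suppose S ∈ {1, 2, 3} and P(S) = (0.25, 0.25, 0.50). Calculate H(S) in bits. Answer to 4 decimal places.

1.5000 bits

H(S) = −Σ p·log₂ p.
  −(0.25)·log₂(0.25) = 0.50000
  −(0.25)·log₂(0.25) = 0.50000
  −(0.50)·log₂(0.50) = 0.50000
Sum: 0.50000 + 0.50000 + 0.50000 = 1.5000 bits.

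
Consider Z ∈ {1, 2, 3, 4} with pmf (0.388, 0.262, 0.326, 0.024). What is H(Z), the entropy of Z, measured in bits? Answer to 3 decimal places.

1.693 bits

H(Z) = −Σ p·log₂ p.
  −(0.388)·log₂(0.388) = 0.5300
  −(0.262)·log₂(0.262) = 0.5063
  −(0.326)·log₂(0.326) = 0.5272
  −(0.024)·log₂(0.024) = 0.1291
Sum: 0.5300 + 0.5063 + 0.5272 + 0.1291 = 1.693 bits.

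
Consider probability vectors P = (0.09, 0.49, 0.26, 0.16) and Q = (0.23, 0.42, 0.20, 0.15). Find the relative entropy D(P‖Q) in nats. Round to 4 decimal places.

D(P‖Q) = Σ p·ln(p/q).
  0.09·ln(0.09/0.23) = -0.08444
  0.49·ln(0.49/0.42) = 0.07553
  0.26·ln(0.26/0.20) = 0.06821
  0.16·ln(0.16/0.15) = 0.01033
D(P‖Q) = 0.0696 nats.

0.0696 nats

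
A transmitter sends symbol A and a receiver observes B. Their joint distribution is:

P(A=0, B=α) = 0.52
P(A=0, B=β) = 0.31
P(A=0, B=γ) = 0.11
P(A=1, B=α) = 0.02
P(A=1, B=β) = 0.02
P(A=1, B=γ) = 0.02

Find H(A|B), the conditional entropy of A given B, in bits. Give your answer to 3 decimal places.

0.313 bits

Chain rule: H(A|B) = H(A,B) − H(B).
Marginals: p(A) = (0.9400, 0.0600), p(B) = (0.5400, 0.3300, 0.1300).
H(A,B) = 1.7033 bits; H(B) = 1.3905 bits.
H(A|B) = 1.7033 − 1.3905 = 0.313 bits.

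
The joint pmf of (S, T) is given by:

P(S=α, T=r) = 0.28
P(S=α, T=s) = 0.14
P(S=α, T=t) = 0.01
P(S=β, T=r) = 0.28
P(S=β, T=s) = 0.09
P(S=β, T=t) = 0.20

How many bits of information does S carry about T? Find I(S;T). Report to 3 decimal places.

0.146 bits

Marginals: p(S) = (0.4300, 0.5700), p(T) = (0.5600, 0.2300, 0.2100).
I(S;T) = Σ p(x,y)·log₂[p(x,y)/(p(x)p(y))].
  (α,r): 0.28·log₂(1.1628) = 0.0609
  (α,s): 0.14·log₂(1.4156) = 0.0702
  (α,t): 0.01·log₂(0.1107) = -0.0317
  (β,r): 0.28·log₂(0.8772) = -0.0529
  (β,s): 0.09·log₂(0.6865) = -0.0488
  (β,t): 0.20·log₂(1.6708) = 0.1481
Sum = 0.146 bits.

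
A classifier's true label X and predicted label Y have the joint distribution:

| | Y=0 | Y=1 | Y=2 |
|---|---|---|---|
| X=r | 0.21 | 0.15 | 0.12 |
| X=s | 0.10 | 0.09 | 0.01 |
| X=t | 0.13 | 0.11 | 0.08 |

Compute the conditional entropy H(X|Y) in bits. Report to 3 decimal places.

Chain rule: H(X|Y) = H(X,Y) − H(Y).
Marginals: p(X) = (0.4800, 0.2000, 0.3200), p(Y) = (0.4400, 0.3500, 0.2100).
H(X,Y) = 2.9862 bits; H(Y) = 1.5241 bits.
H(X|Y) = 2.9862 − 1.5241 = 1.462 bits.

1.462 bits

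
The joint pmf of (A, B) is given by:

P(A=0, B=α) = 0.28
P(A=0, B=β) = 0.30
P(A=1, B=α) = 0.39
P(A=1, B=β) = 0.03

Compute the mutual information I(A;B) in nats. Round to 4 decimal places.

Marginals: p(A) = (0.5800, 0.4200), p(B) = (0.6700, 0.3300).
I(A;B) = Σ p(x,y)·ln[p(x,y)/(p(x)p(y))].
  (0,α): 0.28·ln(0.7205) = -0.09177
  (0,β): 0.30·ln(1.5674) = 0.13483
  (1,α): 0.39·ln(1.3859) = 0.12728
  (1,β): 0.03·ln(0.2165) = -0.04591
Sum = 0.1244 nats.

0.1244 nats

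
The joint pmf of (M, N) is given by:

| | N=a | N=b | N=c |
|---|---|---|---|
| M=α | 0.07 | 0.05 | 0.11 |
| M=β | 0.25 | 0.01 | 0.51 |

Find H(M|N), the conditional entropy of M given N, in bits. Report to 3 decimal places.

0.700 bits

Chain rule: H(M|N) = H(M,N) − H(N).
Marginals: p(M) = (0.2300, 0.7700), p(N) = (0.3200, 0.0600, 0.6200).
H(M,N) = 1.8968 bits; H(N) = 1.1972 bits.
H(M|N) = 1.8968 − 1.1972 = 0.700 bits.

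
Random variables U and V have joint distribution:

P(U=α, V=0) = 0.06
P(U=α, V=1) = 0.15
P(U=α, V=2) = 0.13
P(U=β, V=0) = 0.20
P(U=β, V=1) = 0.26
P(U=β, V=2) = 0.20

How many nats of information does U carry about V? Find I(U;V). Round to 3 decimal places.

0.010 nats

Marginals: p(U) = (0.3400, 0.6600), p(V) = (0.2600, 0.4100, 0.3300).
I(U;V) = Σ p(x,y)·ln[p(x,y)/(p(x)p(y))].
  (α,0): 0.06·ln(0.6787) = -0.0233
  (α,1): 0.15·ln(1.0760) = 0.0110
  (α,2): 0.13·ln(1.1586) = 0.0191
  (β,0): 0.20·ln(1.1655) = 0.0306
  (β,1): 0.26·ln(0.9608) = -0.0104
  (β,2): 0.20·ln(0.9183) = -0.0171
Sum = 0.010 nats.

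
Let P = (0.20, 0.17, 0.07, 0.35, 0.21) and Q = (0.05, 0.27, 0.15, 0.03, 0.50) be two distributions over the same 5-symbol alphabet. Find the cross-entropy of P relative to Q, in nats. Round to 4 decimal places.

H(P,Q) = −Σ p·ln q.
  −0.20·ln(0.05) = 0.59915
  −0.17·ln(0.27) = 0.22259
  −0.07·ln(0.15) = 0.13280
  −0.35·ln(0.03) = 1.22730
  −0.21·ln(0.50) = 0.14556
H(P,Q) = 2.3274 nats.

2.3274 nats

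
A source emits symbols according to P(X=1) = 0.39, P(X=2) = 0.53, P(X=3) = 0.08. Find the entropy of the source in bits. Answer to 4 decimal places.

H(X) = −Σ p·log₂ p.
  −(0.39)·log₂(0.39) = 0.52980
  −(0.53)·log₂(0.53) = 0.48545
  −(0.08)·log₂(0.08) = 0.29151
Sum: 0.52980 + 0.48545 + 0.29151 = 1.3068 bits.

1.3068 bits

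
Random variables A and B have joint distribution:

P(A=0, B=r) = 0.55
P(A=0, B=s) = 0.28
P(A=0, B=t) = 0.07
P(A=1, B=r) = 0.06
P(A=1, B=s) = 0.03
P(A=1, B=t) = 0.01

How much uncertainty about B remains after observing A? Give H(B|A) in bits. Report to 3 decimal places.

1.250 bits

Chain rule: H(B|A) = H(A,B) − H(A).
Marginals: p(A) = (0.9000, 0.1000), p(B) = (0.6100, 0.3100, 0.0800).
H(A,B) = 1.7189 bits; H(A) = 0.4690 bits.
H(B|A) = 1.7189 − 0.4690 = 1.250 bits.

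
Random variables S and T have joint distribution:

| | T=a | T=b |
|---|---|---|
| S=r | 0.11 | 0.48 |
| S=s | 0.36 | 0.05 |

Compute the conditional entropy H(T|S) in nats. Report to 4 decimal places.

Chain rule: H(T|S) = H(S,T) − H(S).
Marginals: p(S) = (0.5900, 0.4100), p(T) = (0.4700, 0.5300).
H(S,T) = 1.1127 nats; H(S) = 0.6769 nats.
H(T|S) = 1.1127 − 0.6769 = 0.4358 nats.

0.4358 nats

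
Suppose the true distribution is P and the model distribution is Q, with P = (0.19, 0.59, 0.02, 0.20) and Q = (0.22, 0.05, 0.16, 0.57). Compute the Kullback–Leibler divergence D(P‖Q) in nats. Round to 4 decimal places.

D(P‖Q) = Σ p·ln(p/q).
  0.19·ln(0.19/0.22) = -0.02785
  0.59·ln(0.59/0.05) = 1.45618
  0.02·ln(0.02/0.16) = -0.04159
  0.20·ln(0.20/0.57) = -0.20946
D(P‖Q) = 1.1773 nats.

1.1773 nats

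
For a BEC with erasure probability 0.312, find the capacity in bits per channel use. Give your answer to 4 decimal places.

Binary erasure channel: capacity C = 1 − ε.
C = 1 − 0.312 = 0.6880 bits per channel use.

0.6880 bits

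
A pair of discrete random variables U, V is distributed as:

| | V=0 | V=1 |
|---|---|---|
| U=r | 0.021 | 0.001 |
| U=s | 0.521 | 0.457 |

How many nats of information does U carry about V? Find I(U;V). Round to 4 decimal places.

Marginals: p(U) = (0.0220, 0.9780), p(V) = (0.5420, 0.4580).
I(U;V) = H(U) + H(V) − H(U,V).
H(U) = 0.1057, H(V) = 0.6896, H(U,V) = 0.7856.
I(U;V) = 0.1057 + 0.6896 − 0.7856 = 0.0097 nats.

0.0097 nats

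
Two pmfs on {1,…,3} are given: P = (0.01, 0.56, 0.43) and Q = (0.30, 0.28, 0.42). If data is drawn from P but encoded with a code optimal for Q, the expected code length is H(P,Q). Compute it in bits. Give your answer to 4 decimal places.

H(P,Q) = −Σ p·log₂ q.
  −0.01·log₂(0.30) = 0.01737
  −0.56·log₂(0.28) = 1.02844
  −0.43·log₂(0.42) = 0.53816
H(P,Q) = 1.5840 bits.

1.5840 bits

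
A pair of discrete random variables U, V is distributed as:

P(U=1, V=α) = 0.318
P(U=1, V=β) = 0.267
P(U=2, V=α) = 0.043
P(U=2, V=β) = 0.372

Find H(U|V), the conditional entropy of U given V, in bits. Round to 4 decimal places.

0.8167 bits

Chain rule: H(U|V) = H(U,V) − H(V).
Marginals: p(U) = (0.5850, 0.4150), p(V) = (0.3610, 0.6390).
H(U,V) = 1.7602 bits; H(V) = 0.9435 bits.
H(U|V) = 1.7602 − 0.9435 = 0.8167 bits.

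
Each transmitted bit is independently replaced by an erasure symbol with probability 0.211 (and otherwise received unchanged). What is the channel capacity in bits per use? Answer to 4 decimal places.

Binary erasure channel: capacity C = 1 − ε.
C = 1 − 0.211 = 0.7890 bits per channel use.

0.7890 bits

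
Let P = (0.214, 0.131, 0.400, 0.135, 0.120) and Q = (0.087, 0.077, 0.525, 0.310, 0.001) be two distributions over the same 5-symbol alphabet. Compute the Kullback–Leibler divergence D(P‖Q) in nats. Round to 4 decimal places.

0.6157 nats

D(P‖Q) = Σ p·ln(p/q).
  0.214·ln(0.214/0.087) = 0.19261
  0.131·ln(0.131/0.077) = 0.06961
  0.400·ln(0.400/0.525) = -0.10877
  0.135·ln(0.135/0.310) = -0.11223
  0.120·ln(0.120/0.001) = 0.57450
D(P‖Q) = 0.6157 nats.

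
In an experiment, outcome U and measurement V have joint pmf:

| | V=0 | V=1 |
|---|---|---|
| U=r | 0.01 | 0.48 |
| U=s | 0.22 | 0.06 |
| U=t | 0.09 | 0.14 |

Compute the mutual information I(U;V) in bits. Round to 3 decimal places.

Marginals: p(U) = (0.4900, 0.2800, 0.2300), p(V) = (0.3200, 0.6800).
I(U;V) = Σ p(x,y)·log₂[p(x,y)/(p(x)p(y))].
  (r,0): 0.01·log₂(0.0638) = -0.0397
  (r,1): 0.48·log₂(1.4406) = 0.2528
  (s,0): 0.22·log₂(2.4554) = 0.2851
  (s,1): 0.06·log₂(0.3151) = -0.1000
  (t,0): 0.09·log₂(1.2228) = 0.0261
  (t,1): 0.14·log₂(0.8951) = -0.0224
Sum = 0.402 bits.

0.402 bits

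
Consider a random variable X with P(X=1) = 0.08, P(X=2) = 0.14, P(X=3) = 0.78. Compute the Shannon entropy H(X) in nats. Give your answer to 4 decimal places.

0.6711 nats

H(X) = −Σ p·ln p.
  −(0.08)·ln(0.08) = 0.20206
  −(0.14)·ln(0.14) = 0.27526
  −(0.78)·ln(0.78) = 0.19380
Sum: 0.20206 + 0.27526 + 0.19380 = 0.6711 nats.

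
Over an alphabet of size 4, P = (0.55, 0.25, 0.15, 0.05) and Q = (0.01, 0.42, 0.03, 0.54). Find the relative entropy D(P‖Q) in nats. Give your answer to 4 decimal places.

2.1968 nats

D(P‖Q) = Σ p·ln(p/q).
  0.55·ln(0.55/0.01) = 2.20403
  0.25·ln(0.25/0.42) = -0.12970
  0.15·ln(0.15/0.03) = 0.24142
  0.05·ln(0.05/0.54) = -0.11898
D(P‖Q) = 2.1968 nats.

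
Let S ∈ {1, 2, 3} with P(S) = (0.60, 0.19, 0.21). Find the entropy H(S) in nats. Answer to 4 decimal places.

0.9498 nats

H(S) = −Σ p·ln p.
  −(0.60)·ln(0.60) = 0.30650
  −(0.19)·ln(0.19) = 0.31554
  −(0.21)·ln(0.21) = 0.32774
Sum: 0.30650 + 0.31554 + 0.32774 = 0.9498 nats.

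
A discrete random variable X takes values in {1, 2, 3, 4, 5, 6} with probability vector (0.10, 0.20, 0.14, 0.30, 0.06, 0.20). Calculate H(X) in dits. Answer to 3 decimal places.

0.729 dits

H(X) = −Σ p·log₁₀ p.
  −(0.10)·log₁₀(0.10) = 0.1000
  −(0.20)·log₁₀(0.20) = 0.1398
  −(0.14)·log₁₀(0.14) = 0.1195
  −(0.30)·log₁₀(0.30) = 0.1569
  −(0.06)·log₁₀(0.06) = 0.0733
  −(0.20)·log₁₀(0.20) = 0.1398
Sum: 0.1000 + 0.1398 + 0.1195 + 0.1569 + 0.0733 + 0.1398 = 0.729 dits.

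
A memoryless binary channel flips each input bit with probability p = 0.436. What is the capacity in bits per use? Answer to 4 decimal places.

Binary symmetric channel: C = 1 − h₂(ε) where h₂ is the binary entropy function.
h₂(0.436) = −0.436·log₂0.436 − 0.564·log₂0.564 = 0.9881.
C = 1 − 0.9881 = 0.0119 bits per channel use.

0.0119 bits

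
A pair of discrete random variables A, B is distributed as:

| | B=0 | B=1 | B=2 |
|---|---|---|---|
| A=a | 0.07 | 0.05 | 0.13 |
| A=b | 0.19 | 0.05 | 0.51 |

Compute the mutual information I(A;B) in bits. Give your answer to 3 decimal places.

0.027 bits

Marginals: p(A) = (0.2500, 0.7500), p(B) = (0.2600, 0.1000, 0.6400).
I(A;B) = H(A) + H(B) − H(A,B).
H(A) = 0.8113, H(B) = 1.2495, H(A,B) = 2.0340.
I(A;B) = 0.8113 + 1.2495 − 2.0340 = 0.027 bits.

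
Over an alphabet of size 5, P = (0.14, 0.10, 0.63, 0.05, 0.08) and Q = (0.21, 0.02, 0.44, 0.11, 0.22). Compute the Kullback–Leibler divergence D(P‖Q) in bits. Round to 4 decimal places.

0.3029 bits

D(P‖Q) = Σ p·log₂(p/q).
  0.14·log₂(0.14/0.21) = -0.08189
  0.10·log₂(0.10/0.02) = 0.23219
  0.63·log₂(0.63/0.44) = 0.32624
  0.05·log₂(0.05/0.11) = -0.05688
  0.08·log₂(0.08/0.22) = -0.11675
D(P‖Q) = 0.3029 bits.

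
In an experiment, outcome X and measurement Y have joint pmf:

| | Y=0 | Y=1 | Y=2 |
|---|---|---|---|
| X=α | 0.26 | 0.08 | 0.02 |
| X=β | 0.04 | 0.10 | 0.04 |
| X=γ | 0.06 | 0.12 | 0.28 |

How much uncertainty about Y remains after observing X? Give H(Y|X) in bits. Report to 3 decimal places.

1.247 bits

Marginals: p(X) = (0.3600, 0.1800, 0.4600), p(Y) = (0.3600, 0.3000, 0.3400).
H(Y|X) = Σ p(X) · H(Y|X=·).
  X=α: p=0.3600, H(Y|X=α) = 1.0529
  X=β: p=0.1800, H(Y|X=β) = 1.4355
  X=γ: p=0.4600, H(Y|X=γ) = 1.3250
Weighted sum = 1.247 bits.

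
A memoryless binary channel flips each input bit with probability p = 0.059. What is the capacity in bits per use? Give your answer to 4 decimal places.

0.6765 bits

Binary symmetric channel: C = 1 − h₂(ε) where h₂ is the binary entropy function.
h₂(0.059) = −0.059·log₂0.059 − 0.941·log₂0.941 = 0.3235.
C = 1 − 0.3235 = 0.6765 bits per channel use.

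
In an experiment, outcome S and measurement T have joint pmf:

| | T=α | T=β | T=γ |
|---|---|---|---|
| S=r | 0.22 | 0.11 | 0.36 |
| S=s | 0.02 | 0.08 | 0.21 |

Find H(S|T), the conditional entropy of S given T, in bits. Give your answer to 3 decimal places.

0.827 bits

Marginals: p(S) = (0.6900, 0.3100), p(T) = (0.2400, 0.1900, 0.5700).
H(S|T) = Σ p(T) · H(S|T=·).
  T=α: p=0.2400, H(S|T=α) = 0.4138
  T=β: p=0.1900, H(S|T=β) = 0.9819
  T=γ: p=0.5700, H(S|T=γ) = 0.9495
Weighted sum = 0.827 bits.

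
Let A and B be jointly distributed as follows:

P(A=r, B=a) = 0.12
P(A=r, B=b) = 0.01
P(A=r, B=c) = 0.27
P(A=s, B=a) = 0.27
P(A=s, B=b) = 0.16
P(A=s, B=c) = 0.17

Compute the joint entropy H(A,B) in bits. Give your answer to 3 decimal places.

2.311 bits

H(A,B) = −Σ p(x,y)·log₂ p(x,y) over all 6 cells.
  cell (r,a): −0.12·log₂0.12 = 0.3671
  cell (r,b): −0.01·log₂0.01 = 0.0664
  cell (r,c): −0.27·log₂0.27 = 0.5100
  cell (s,a): −0.27·log₂0.27 = 0.5100
  cell (s,b): −0.16·log₂0.16 = 0.4230
  cell (s,c): −0.17·log₂0.17 = 0.4346
Sum = 2.311 bits.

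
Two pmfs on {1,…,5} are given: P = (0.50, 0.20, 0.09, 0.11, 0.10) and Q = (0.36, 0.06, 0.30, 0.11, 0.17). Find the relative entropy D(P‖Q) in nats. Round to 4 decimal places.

D(P‖Q) = Σ p·ln(p/q).
  0.50·ln(0.50/0.36) = 0.16425
  0.20·ln(0.20/0.06) = 0.24079
  0.09·ln(0.09/0.30) = -0.10836
  0.11·ln(0.11/0.11) = 0.00000
  0.10·ln(0.10/0.17) = -0.05306
D(P‖Q) = 0.2436 nats.

0.2436 nats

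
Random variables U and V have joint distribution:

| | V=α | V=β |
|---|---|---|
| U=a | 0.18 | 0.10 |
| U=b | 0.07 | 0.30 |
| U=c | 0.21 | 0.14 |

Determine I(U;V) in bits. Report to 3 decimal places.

0.133 bits

Marginals: p(U) = (0.2800, 0.3700, 0.3500), p(V) = (0.4600, 0.5400).
I(U;V) = Σ p(x,y)·log₂[p(x,y)/(p(x)p(y))].
  (a,α): 0.18·log₂(1.3975) = 0.0869
  (a,β): 0.10·log₂(0.6614) = -0.0596
  (b,α): 0.07·log₂(0.4113) = -0.0897
  (b,β): 0.30·log₂(1.5015) = 0.1759
  (c,α): 0.21·log₂(1.3043) = 0.0805
  (c,β): 0.14·log₂(0.7407) = -0.0606
Sum = 0.133 bits.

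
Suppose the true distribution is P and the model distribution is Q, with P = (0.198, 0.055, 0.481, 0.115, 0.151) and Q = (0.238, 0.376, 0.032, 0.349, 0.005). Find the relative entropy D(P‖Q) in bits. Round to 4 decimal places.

D(P‖Q) = Σ p·log₂(p/q).
  0.198·log₂(0.198/0.238) = -0.05256
  0.055·log₂(0.055/0.376) = -0.15253
  0.481·log₂(0.481/0.032) = 1.88066
  0.115·log₂(0.115/0.349) = -0.18418
  0.151·log₂(0.151/0.005) = 0.74239
D(P‖Q) = 2.2338 bits.

2.2338 bits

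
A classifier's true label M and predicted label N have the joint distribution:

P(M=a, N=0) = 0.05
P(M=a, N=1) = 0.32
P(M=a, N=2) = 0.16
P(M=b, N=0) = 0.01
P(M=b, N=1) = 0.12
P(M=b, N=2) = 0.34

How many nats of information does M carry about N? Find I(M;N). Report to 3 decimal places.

Marginals: p(M) = (0.5300, 0.4700), p(N) = (0.0600, 0.4400, 0.5000).
I(M;N) = Σ p(x,y)·ln[p(x,y)/(p(x)p(y))].
  (a,0): 0.05·ln(1.5723) = 0.0226
  (a,1): 0.32·ln(1.3722) = 0.1013
  (a,2): 0.16·ln(0.6038) = -0.0807
  (b,0): 0.01·ln(0.3546) = -0.0104
  (b,1): 0.12·ln(0.5803) = -0.0653
  (b,2): 0.34·ln(1.4468) = 0.1256
Sum = 0.093 nats.

0.093 nats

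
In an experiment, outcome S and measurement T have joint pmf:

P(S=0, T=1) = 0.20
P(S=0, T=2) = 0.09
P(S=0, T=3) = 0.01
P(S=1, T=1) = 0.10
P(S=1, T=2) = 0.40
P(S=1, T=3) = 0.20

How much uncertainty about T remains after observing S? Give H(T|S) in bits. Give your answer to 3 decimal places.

1.288 bits

Chain rule: H(T|S) = H(S,T) − H(S).
Marginals: p(S) = (0.3000, 0.7000), p(T) = (0.3000, 0.4900, 0.2100).
H(S,T) = 2.1688 bits; H(S) = 0.8813 bits.
H(T|S) = 2.1688 − 0.8813 = 1.288 bits.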